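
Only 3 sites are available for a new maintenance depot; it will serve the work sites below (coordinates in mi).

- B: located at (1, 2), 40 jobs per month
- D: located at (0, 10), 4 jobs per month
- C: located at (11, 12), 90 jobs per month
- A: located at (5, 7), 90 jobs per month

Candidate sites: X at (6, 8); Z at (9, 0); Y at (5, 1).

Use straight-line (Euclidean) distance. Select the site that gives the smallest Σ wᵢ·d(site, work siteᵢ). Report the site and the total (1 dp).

X, total 1041.3 mi

Total weighted distance at each candidate:
  X (6, 8): total = 1041.3
  Z (9, 0): total = 2204.2
  Y (5, 1): total = 1873.8
Minimum is at X with total 1041.3 mi.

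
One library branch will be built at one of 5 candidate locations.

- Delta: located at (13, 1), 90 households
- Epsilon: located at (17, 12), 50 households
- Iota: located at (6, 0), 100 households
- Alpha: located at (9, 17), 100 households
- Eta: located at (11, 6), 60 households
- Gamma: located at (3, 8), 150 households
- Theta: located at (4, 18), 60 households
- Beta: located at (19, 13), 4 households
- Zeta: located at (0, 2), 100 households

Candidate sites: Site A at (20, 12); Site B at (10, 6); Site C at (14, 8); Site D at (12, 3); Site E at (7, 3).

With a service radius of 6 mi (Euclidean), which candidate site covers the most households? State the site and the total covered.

Site E, covering 160

Coverage radius r = 6 mi; a point is covered iff (Δx)²+(Δy)² ≤ 6² = 36.
  Site A (20, 12): covers {Epsilon, Beta} → 54
  Site B (10, 6): covers {Delta, Eta} → 150
  Site C (14, 8): covers {Epsilon, Eta} → 110
  Site D (12, 3): covers {Delta, Eta} → 150
  Site E (7, 3): covers {Iota, Eta} → 160
Maximum coverage at Site E: 160 households.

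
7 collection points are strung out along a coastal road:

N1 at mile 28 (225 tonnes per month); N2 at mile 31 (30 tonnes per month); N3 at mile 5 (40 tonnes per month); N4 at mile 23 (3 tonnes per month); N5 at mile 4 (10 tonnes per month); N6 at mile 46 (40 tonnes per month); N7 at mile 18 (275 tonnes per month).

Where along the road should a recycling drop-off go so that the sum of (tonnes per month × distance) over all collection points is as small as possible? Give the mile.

For a sum of weighted absolute distances on a line, the optimum is the weighted median (not the mean). Total weight W = 623; half-weight = 311.5.
Sort by position and accumulate weight:
  mile 4 (N5, w=10) → cum 10
  mile 5 (N3, w=40) → cum 50
  mile 18 (N7, w=275) → cum 325  ≥ 311.5 → median here
  mile 23 (N4, w=3) → cum 328
  mile 28 (N1, w=225) → cum 553
  mile 31 (N2, w=30) → cum 583
  mile 46 (N6, w=40) → cum 623
Optimal location: mile 18.

x = 18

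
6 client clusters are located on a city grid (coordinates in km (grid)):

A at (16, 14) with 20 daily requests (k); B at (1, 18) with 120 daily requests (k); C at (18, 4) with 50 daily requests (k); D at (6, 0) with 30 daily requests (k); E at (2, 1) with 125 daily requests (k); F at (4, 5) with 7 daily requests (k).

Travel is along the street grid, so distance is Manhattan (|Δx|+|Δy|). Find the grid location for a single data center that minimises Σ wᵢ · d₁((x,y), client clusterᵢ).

Manhattan distance separates: Σwᵢ(|x−xᵢ|+|y−yᵢ|) = Σwᵢ|x−xᵢ| + Σwᵢ|y−yᵢ|, so x and y are optimised independently as 1-D weighted medians.
Total weight W = 352; half = 176.
x-coordinate, sorted with cumulative weight:
  x=1 (B, w=120) cum 120
  x=2 (E, w=125) cum 245  ← median
  x=4 (F, w=7) cum 252
  x=6 (D, w=30) cum 282
  x=16 (A, w=20) cum 302
  x=18 (C, w=50) cum 352
⇒ x* = 2
y-coordinate, sorted with cumulative weight:
  y=0 (D, w=30) cum 30
  y=1 (E, w=125) cum 155
  y=4 (C, w=50) cum 205  ← median
  y=5 (F, w=7) cum 212
  y=14 (A, w=20) cum 232
  y=18 (B, w=120) cum 352
⇒ y* = 4

(2, 4)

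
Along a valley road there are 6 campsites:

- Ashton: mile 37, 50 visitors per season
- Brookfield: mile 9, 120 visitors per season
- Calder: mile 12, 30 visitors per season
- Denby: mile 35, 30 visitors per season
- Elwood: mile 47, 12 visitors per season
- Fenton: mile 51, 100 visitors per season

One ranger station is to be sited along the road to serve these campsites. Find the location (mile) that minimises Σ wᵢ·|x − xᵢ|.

For a sum of weighted absolute distances on a line, the optimum is the weighted median (not the mean). Total weight W = 342; half-weight = 171.
Sort by position and accumulate weight:
  mile 9 (Brookfield, w=120) → cum 120
  mile 12 (Calder, w=30) → cum 150
  mile 35 (Denby, w=30) → cum 180  ≥ 171 → median here
  mile 37 (Ashton, w=50) → cum 230
  mile 47 (Elwood, w=12) → cum 242
  mile 51 (Fenton, w=100) → cum 342
Optimal location: mile 35.

x = 35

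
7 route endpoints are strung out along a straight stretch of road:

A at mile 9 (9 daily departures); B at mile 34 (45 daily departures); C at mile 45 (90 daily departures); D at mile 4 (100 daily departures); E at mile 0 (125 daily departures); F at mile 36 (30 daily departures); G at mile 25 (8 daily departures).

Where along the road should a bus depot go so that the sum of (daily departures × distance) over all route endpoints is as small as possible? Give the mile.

For a sum of weighted absolute distances on a line, the optimum is the weighted median (not the mean). Total weight W = 407; half-weight = 203.5.
Sort by position and accumulate weight:
  mile 0 (E, w=125) → cum 125
  mile 4 (D, w=100) → cum 225  ≥ 203.5 → median here
  mile 9 (A, w=9) → cum 234
  mile 25 (G, w=8) → cum 242
  mile 34 (B, w=45) → cum 287
  mile 36 (F, w=30) → cum 317
  mile 45 (C, w=90) → cum 407
Optimal location: mile 4.

x = 4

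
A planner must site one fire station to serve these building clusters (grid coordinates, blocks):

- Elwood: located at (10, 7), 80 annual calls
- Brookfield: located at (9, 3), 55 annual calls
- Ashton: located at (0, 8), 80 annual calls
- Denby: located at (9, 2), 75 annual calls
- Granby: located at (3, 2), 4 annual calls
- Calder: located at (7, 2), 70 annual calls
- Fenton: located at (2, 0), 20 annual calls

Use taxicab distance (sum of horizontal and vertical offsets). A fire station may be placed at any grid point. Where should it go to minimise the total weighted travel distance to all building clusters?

Manhattan distance separates: Σwᵢ(|x−xᵢ|+|y−yᵢ|) = Σwᵢ|x−xᵢ| + Σwᵢ|y−yᵢ|, so x and y are optimised independently as 1-D weighted medians.
Total weight W = 384; half = 192.
x-coordinate, sorted with cumulative weight:
  x=0 (Ashton, w=80) cum 80
  x=2 (Fenton, w=20) cum 100
  x=3 (Granby, w=4) cum 104
  x=7 (Calder, w=70) cum 174
  x=9 (Brookfield, w=55) cum 229  ← median
  x=9 (Denby, w=75) cum 304
  x=10 (Elwood, w=80) cum 384
⇒ x* = 9
y-coordinate, sorted with cumulative weight:
  y=0 (Fenton, w=20) cum 20
  y=2 (Denby, w=75) cum 95
  y=2 (Granby, w=4) cum 99
  y=2 (Calder, w=70) cum 169
  y=3 (Brookfield, w=55) cum 224  ← median
  y=7 (Elwood, w=80) cum 304
  y=8 (Ashton, w=80) cum 384
⇒ y* = 3

(9, 3)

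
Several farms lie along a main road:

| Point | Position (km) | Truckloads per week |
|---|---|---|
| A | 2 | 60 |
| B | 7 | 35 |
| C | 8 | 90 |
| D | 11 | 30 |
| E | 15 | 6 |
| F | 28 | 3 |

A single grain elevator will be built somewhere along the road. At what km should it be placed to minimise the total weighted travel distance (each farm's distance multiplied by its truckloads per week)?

x = 8

For a sum of weighted absolute distances on a line, the optimum is the weighted median (not the mean). Total weight W = 224; half-weight = 112.
Sort by position and accumulate weight:
  km 2 (A, w=60) → cum 60
  km 7 (B, w=35) → cum 95
  km 8 (C, w=90) → cum 185  ≥ 112 → median here
  km 11 (D, w=30) → cum 215
  km 15 (E, w=6) → cum 221
  km 28 (F, w=3) → cum 224
Optimal location: km 8.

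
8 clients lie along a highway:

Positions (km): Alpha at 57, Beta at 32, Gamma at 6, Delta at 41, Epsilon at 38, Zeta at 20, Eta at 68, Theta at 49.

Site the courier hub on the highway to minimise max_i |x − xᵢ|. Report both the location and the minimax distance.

The 1-center on a line is the midpoint of the two extreme points: leftmost at 6, rightmost at 68.
Optimal location = (6 + 68)/2 = 37; maximum distance = (68 − 6)/2 = 31.

location 37, max distance 31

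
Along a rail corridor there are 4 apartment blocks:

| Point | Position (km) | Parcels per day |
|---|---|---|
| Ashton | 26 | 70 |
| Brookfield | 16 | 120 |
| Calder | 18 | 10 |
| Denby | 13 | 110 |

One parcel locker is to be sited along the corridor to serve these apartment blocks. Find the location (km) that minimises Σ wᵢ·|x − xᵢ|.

For a sum of weighted absolute distances on a line, the optimum is the weighted median (not the mean). Total weight W = 310; half-weight = 155.
Sort by position and accumulate weight:
  km 13 (Denby, w=110) → cum 110
  km 16 (Brookfield, w=120) → cum 230  ≥ 155 → median here
  km 18 (Calder, w=10) → cum 240
  km 26 (Ashton, w=70) → cum 310
Optimal location: km 16.

x = 16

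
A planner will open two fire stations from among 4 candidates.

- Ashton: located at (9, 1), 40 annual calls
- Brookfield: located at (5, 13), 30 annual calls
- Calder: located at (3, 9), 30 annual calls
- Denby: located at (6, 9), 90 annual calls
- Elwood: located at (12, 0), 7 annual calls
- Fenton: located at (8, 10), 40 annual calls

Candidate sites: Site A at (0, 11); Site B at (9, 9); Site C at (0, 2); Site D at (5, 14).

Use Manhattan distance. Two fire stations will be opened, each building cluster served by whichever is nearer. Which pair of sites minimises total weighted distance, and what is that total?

Evaluate every pair (each demand assigned to the nearer of the two):
  {Site B, Site D}: total = 964
  {Site A, Site B}: total = 1114
  {Site B, Site C}: total = 1174
  {Site C, Site D}: total = 1558
  {Site A, Site D}: total = 1827
  {Site A, Site C}: total = 1938
Best pair: {Site B, Site D} with total 964.

{Site B, Site D}, total 964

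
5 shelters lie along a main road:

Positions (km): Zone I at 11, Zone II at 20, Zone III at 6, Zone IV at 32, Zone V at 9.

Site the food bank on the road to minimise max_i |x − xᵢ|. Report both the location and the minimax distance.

location 19, max distance 13

The 1-center on a line is the midpoint of the two extreme points: leftmost at 6, rightmost at 32.
Optimal location = (6 + 32)/2 = 19; maximum distance = (32 − 6)/2 = 13.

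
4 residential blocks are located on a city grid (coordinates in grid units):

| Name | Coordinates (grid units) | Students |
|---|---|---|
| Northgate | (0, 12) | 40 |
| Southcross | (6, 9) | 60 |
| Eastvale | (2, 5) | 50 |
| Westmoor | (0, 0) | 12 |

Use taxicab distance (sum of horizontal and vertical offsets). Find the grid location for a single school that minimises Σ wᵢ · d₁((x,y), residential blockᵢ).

Manhattan distance separates: Σwᵢ(|x−xᵢ|+|y−yᵢ|) = Σwᵢ|x−xᵢ| + Σwᵢ|y−yᵢ|, so x and y are optimised independently as 1-D weighted medians.
Total weight W = 162; half = 81.
x-coordinate, sorted with cumulative weight:
  x=0 (Northgate, w=40) cum 40
  x=0 (Westmoor, w=12) cum 52
  x=2 (Eastvale, w=50) cum 102  ← median
  x=6 (Southcross, w=60) cum 162
⇒ x* = 2
y-coordinate, sorted with cumulative weight:
  y=0 (Westmoor, w=12) cum 12
  y=5 (Eastvale, w=50) cum 62
  y=9 (Southcross, w=60) cum 122  ← median
  y=12 (Northgate, w=40) cum 162
⇒ y* = 9

(2, 9)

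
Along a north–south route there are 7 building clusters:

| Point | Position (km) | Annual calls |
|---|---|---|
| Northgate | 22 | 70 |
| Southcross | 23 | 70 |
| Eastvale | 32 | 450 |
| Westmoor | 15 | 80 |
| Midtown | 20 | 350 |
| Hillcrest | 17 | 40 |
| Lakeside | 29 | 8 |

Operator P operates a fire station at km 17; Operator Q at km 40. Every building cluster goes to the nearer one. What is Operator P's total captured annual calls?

610

The indifferent point is the midpoint (17+40)/2 = 28.5; building clusters left of it (closer to Operator P at 17) go to Operator P, those right go to Operator Q.
  Westmoor at 15 (w=80) → Operator P
  Hillcrest at 17 (w=40) → Operator P
  Midtown at 20 (w=350) → Operator P
  Northgate at 22 (w=70) → Operator P
  Southcross at 23 (w=70) → Operator P
  Lakeside at 29 (w=8) → Operator Q
  Eastvale at 32 (w=450) → Operator Q
Operator P captures 610; Operator Q captures 458.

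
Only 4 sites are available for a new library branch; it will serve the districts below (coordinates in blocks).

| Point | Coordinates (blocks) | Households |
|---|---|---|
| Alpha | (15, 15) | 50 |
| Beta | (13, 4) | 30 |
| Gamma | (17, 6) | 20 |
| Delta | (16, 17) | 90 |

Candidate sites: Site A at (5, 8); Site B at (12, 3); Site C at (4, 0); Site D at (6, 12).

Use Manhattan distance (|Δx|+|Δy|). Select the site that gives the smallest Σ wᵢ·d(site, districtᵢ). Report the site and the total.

Site B, total 2590 blocks

Total weighted distance at each candidate:
  Site A (5, 8): total = 3290
  Site B (12, 3): total = 2590
  Site C (4, 0): total = 4680
  Site D (6, 12): total = 2740
Minimum is at Site B with total 2590 blocks.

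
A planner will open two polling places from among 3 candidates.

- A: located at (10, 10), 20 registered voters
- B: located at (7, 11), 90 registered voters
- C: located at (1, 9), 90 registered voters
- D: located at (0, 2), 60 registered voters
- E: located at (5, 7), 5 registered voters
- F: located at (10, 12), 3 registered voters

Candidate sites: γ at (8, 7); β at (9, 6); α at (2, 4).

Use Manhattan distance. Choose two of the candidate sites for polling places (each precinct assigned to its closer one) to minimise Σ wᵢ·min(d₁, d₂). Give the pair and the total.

{γ, α}, total 1366

Evaluate every pair (each demand assigned to the nearer of the two):
  {γ, α}: total = 1366
  {β, α}: total = 1556
  {γ, β}: total = 2176
Best pair: {γ, α} with total 1366.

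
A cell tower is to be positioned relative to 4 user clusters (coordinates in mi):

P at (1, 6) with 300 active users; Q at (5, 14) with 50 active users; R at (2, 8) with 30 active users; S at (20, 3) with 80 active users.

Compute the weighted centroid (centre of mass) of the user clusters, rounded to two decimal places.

(4.80, 6.48)

The minimiser of Σwᵢ‖p−pᵢ‖² is the weighted centroid p* = (Σwᵢpᵢ)/(Σwᵢ).
Σwᵢ = 460.
Σwᵢxᵢ = 300·1 + 50·5 + 30·2 + 80·20 = 2210.
Σwᵢyᵢ = 300·6 + 50·14 + 30·8 + 80·3 = 2980.
x* = 2210/460 = 4.80, y* = 2980/460 = 6.48.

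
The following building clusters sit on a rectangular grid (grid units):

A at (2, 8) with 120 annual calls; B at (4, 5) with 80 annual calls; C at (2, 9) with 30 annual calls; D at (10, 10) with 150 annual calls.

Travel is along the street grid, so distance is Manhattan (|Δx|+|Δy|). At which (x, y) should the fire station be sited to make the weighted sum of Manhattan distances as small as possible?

Manhattan distance separates: Σwᵢ(|x−xᵢ|+|y−yᵢ|) = Σwᵢ|x−xᵢ| + Σwᵢ|y−yᵢ|, so x and y are optimised independently as 1-D weighted medians.
Total weight W = 380; half = 190.
x-coordinate, sorted with cumulative weight:
  x=2 (A, w=120) cum 120
  x=2 (C, w=30) cum 150
  x=4 (B, w=80) cum 230  ← median
  x=10 (D, w=150) cum 380
⇒ x* = 4
y-coordinate, sorted with cumulative weight:
  y=5 (B, w=80) cum 80
  y=8 (A, w=120) cum 200  ← median
  y=9 (C, w=30) cum 230
  y=10 (D, w=150) cum 380
⇒ y* = 8

(4, 8)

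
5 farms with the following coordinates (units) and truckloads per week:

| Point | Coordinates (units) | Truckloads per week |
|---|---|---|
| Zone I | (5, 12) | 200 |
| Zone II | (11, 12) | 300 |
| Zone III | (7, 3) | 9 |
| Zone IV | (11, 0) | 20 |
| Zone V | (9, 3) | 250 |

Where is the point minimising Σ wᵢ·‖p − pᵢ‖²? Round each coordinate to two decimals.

The minimiser of Σwᵢ‖p−pᵢ‖² is the weighted centroid p* = (Σwᵢpᵢ)/(Σwᵢ).
Σwᵢ = 779.
Σwᵢxᵢ = 200·5 + 300·11 + 9·7 + 20·11 + 250·9 = 6833.
Σwᵢyᵢ = 200·12 + 300·12 + 9·3 + 20·0 + 250·3 = 6777.
x* = 6833/779 = 8.77, y* = 6777/779 = 8.70.

(8.77, 8.70)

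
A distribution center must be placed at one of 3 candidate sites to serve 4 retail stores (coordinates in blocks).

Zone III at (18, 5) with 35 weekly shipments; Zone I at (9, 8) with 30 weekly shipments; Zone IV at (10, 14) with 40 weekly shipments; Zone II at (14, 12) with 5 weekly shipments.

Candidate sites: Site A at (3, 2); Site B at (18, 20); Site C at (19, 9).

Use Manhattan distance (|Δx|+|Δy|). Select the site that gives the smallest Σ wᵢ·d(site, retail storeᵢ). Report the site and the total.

Total weighted distance at each candidate:
  Site A (3, 2): total = 1855
  Site B (18, 20): total = 1775
  Site C (19, 9): total = 1105
Minimum is at Site C with total 1105 blocks.

Site C, total 1105 blocks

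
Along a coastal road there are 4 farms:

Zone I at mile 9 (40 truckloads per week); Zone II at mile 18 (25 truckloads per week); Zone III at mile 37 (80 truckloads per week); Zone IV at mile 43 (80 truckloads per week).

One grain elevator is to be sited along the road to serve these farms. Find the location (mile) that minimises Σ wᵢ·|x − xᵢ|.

For a sum of weighted absolute distances on a line, the optimum is the weighted median (not the mean). Total weight W = 225; half-weight = 112.5.
Sort by position and accumulate weight:
  mile 9 (Zone I, w=40) → cum 40
  mile 18 (Zone II, w=25) → cum 65
  mile 37 (Zone III, w=80) → cum 145  ≥ 112.5 → median here
  mile 43 (Zone IV, w=80) → cum 225
Optimal location: mile 37.

x = 37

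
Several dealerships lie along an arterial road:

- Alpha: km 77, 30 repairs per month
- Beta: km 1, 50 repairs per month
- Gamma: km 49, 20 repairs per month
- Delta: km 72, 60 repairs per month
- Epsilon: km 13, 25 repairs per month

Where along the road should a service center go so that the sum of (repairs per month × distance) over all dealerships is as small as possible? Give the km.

For a sum of weighted absolute distances on a line, the optimum is the weighted median (not the mean). Total weight W = 185; half-weight = 92.5.
Sort by position and accumulate weight:
  km 1 (Beta, w=50) → cum 50
  km 13 (Epsilon, w=25) → cum 75
  km 49 (Gamma, w=20) → cum 95  ≥ 92.5 → median here
  km 72 (Delta, w=60) → cum 155
  km 77 (Alpha, w=30) → cum 185
Optimal location: km 49.

x = 49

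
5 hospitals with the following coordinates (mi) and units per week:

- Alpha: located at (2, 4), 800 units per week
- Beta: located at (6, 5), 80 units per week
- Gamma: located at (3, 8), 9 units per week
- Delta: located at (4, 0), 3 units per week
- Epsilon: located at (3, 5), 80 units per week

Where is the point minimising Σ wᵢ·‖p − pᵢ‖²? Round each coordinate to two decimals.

The minimiser of Σwᵢ‖p−pᵢ‖² is the weighted centroid p* = (Σwᵢpᵢ)/(Σwᵢ).
Σwᵢ = 972.
Σwᵢxᵢ = 800·2 + 80·6 + 9·3 + 3·4 + 80·3 = 2359.
Σwᵢyᵢ = 800·4 + 80·5 + 9·8 + 3·0 + 80·5 = 4072.
x* = 2359/972 = 2.43, y* = 4072/972 = 4.19.

(2.43, 4.19)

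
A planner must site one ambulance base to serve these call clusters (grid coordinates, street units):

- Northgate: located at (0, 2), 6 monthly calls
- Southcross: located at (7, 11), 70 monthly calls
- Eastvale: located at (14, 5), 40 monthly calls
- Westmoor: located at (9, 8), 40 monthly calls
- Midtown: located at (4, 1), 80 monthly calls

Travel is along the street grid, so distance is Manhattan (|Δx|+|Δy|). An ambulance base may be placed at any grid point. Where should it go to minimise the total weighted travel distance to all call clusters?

(7, 5)

Manhattan distance separates: Σwᵢ(|x−xᵢ|+|y−yᵢ|) = Σwᵢ|x−xᵢ| + Σwᵢ|y−yᵢ|, so x and y are optimised independently as 1-D weighted medians.
Total weight W = 236; half = 118.
x-coordinate, sorted with cumulative weight:
  x=0 (Northgate, w=6) cum 6
  x=4 (Midtown, w=80) cum 86
  x=7 (Southcross, w=70) cum 156  ← median
  x=9 (Westmoor, w=40) cum 196
  x=14 (Eastvale, w=40) cum 236
⇒ x* = 7
y-coordinate, sorted with cumulative weight:
  y=1 (Midtown, w=80) cum 80
  y=2 (Northgate, w=6) cum 86
  y=5 (Eastvale, w=40) cum 126  ← median
  y=8 (Westmoor, w=40) cum 166
  y=11 (Southcross, w=70) cum 236
⇒ y* = 5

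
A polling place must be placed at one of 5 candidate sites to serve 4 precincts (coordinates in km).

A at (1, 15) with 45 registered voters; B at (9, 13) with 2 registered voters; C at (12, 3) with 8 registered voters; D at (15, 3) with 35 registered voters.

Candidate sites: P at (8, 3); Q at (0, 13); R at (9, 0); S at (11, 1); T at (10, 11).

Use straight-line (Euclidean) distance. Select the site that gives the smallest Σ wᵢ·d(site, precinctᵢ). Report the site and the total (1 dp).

T, total 843.8 km

Total weighted distance at each candidate:
  P (8, 3): total = 922.3
  Q (0, 13): total = 874.6
  R (9, 0): total = 1059.7
  S (11, 1): total = 973.0
  T (10, 11): total = 843.8
Minimum is at T with total 843.8 km.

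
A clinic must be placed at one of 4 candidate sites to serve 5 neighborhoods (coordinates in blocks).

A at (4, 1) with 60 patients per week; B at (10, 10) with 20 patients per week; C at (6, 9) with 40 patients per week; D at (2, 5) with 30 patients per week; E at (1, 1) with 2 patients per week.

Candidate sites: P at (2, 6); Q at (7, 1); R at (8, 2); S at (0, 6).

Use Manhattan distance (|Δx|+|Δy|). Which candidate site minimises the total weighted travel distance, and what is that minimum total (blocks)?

Total weighted distance at each candidate:
  P (2, 6): total = 982
  Q (7, 1): total = 1062
  R (8, 2): total = 1146
  S (0, 6): total = 1282
Minimum is at P with total 982 blocks.

P, total 982 blocks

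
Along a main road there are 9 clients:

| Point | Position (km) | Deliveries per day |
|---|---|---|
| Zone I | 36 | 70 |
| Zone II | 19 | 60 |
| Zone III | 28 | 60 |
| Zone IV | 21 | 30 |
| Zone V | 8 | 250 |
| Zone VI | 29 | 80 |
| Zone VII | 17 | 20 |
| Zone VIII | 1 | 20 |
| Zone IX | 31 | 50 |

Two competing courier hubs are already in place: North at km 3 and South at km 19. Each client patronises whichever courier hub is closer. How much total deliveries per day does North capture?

The indifferent point is the midpoint (3+19)/2 = 11; clients left of it (closer to North at 3) go to North, those right go to South.
  Zone VIII at 1 (w=20) → North
  Zone V at 8 (w=250) → North
  Zone VII at 17 (w=20) → South
  Zone II at 19 (w=60) → South
  Zone IV at 21 (w=30) → South
  Zone III at 28 (w=60) → South
  Zone VI at 29 (w=80) → South
  Zone IX at 31 (w=50) → South
  Zone I at 36 (w=70) → South
North captures 270; South captures 370.

270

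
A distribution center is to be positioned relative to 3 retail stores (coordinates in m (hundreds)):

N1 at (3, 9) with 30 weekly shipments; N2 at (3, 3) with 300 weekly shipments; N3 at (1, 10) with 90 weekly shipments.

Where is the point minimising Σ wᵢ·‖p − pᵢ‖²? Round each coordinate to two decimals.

The minimiser of Σwᵢ‖p−pᵢ‖² is the weighted centroid p* = (Σwᵢpᵢ)/(Σwᵢ).
Σwᵢ = 420.
Σwᵢxᵢ = 30·3 + 300·3 + 90·1 = 1080.
Σwᵢyᵢ = 30·9 + 300·3 + 90·10 = 2070.
x* = 1080/420 = 2.57, y* = 2070/420 = 4.93.

(2.57, 4.93)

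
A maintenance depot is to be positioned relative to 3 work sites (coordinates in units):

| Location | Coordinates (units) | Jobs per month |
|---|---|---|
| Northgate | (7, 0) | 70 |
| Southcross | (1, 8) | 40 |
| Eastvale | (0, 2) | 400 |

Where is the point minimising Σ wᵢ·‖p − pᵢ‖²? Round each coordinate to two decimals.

(1.04, 2.20)

The minimiser of Σwᵢ‖p−pᵢ‖² is the weighted centroid p* = (Σwᵢpᵢ)/(Σwᵢ).
Σwᵢ = 510.
Σwᵢxᵢ = 70·7 + 40·1 + 400·0 = 530.
Σwᵢyᵢ = 70·0 + 40·8 + 400·2 = 1120.
x* = 530/510 = 1.04, y* = 1120/510 = 2.20.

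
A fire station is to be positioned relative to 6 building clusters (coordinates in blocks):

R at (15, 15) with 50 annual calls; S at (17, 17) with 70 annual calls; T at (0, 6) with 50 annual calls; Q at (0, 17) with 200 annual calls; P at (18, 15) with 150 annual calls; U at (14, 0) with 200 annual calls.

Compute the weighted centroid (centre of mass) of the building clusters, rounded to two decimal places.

The minimiser of Σwᵢ‖p−pᵢ‖² is the weighted centroid p* = (Σwᵢpᵢ)/(Σwᵢ).
Σwᵢ = 720.
Σwᵢxᵢ = 50·15 + 70·17 + 50·0 + 200·0 + 150·18 + 200·14 = 7440.
Σwᵢyᵢ = 50·15 + 70·17 + 50·6 + 200·17 + 150·15 + 200·0 = 7890.
x* = 7440/720 = 10.33, y* = 7890/720 = 10.96.

(10.33, 10.96)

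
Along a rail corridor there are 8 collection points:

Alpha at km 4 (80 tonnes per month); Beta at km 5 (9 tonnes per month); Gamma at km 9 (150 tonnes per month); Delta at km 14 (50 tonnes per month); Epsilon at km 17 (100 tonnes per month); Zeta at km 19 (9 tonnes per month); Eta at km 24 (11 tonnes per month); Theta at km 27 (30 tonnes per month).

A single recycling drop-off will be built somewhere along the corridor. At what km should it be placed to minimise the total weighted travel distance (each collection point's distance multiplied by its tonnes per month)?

x = 9

For a sum of weighted absolute distances on a line, the optimum is the weighted median (not the mean). Total weight W = 439; half-weight = 219.5.
Sort by position and accumulate weight:
  km 4 (Alpha, w=80) → cum 80
  km 5 (Beta, w=9) → cum 89
  km 9 (Gamma, w=150) → cum 239  ≥ 219.5 → median here
  km 14 (Delta, w=50) → cum 289
  km 17 (Epsilon, w=100) → cum 389
  km 19 (Zeta, w=9) → cum 398
  km 24 (Eta, w=11) → cum 409
  km 27 (Theta, w=30) → cum 439
Optimal location: km 9.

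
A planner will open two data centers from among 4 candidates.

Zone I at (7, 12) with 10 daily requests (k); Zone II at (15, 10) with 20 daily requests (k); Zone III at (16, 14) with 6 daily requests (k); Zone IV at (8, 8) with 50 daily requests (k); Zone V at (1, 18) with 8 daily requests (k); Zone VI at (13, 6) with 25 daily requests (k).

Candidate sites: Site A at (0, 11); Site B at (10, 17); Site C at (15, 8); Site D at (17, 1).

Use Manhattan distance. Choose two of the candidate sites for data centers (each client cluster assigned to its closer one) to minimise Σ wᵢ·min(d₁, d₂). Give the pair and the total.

{Site A, Site C}, total 676

Evaluate every pair (each demand assigned to the nearer of the two):
  {Site A, Site C}: total = 676
  {Site B, Site C}: total = 692
  {Site C, Site D}: total = 844
  {Site B, Site D}: total = 1209
  {Site A, Site D}: total = 1223
  {Site A, Site B}: total = 1338
Best pair: {Site A, Site C} with total 676.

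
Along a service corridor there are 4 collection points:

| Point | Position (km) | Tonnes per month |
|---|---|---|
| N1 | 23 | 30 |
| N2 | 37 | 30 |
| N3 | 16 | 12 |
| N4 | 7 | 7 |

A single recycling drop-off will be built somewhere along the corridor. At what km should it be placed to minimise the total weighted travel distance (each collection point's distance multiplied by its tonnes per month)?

For a sum of weighted absolute distances on a line, the optimum is the weighted median (not the mean). Total weight W = 79; half-weight = 39.5.
Sort by position and accumulate weight:
  km 7 (N4, w=7) → cum 7
  km 16 (N3, w=12) → cum 19
  km 23 (N1, w=30) → cum 49  ≥ 39.5 → median here
  km 37 (N2, w=30) → cum 79
Optimal location: km 23.

x = 23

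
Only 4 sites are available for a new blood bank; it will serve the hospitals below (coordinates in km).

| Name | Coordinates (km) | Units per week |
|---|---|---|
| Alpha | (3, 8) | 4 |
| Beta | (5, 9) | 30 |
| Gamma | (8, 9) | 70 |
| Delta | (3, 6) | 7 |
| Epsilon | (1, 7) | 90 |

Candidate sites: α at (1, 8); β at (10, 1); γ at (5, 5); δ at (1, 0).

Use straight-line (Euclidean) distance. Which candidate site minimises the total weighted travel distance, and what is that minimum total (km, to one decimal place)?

Total weighted distance at each candidate:
  α (1, 8): total = 736.5
  β (10, 1): total = 1933.6
  γ (5, 5): total = 902.6
  δ (1, 0): total = 1800.8
Minimum is at α with total 736.5 km.

α, total 736.5 km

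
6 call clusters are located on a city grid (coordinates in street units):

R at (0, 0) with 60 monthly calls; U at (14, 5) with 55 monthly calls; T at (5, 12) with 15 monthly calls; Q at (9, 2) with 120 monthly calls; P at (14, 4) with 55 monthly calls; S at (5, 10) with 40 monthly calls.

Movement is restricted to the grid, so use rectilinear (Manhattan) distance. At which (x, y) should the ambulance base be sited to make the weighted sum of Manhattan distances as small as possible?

Manhattan distance separates: Σwᵢ(|x−xᵢ|+|y−yᵢ|) = Σwᵢ|x−xᵢ| + Σwᵢ|y−yᵢ|, so x and y are optimised independently as 1-D weighted medians.
Total weight W = 345; half = 172.5.
x-coordinate, sorted with cumulative weight:
  x=0 (R, w=60) cum 60
  x=5 (T, w=15) cum 75
  x=5 (S, w=40) cum 115
  x=9 (Q, w=120) cum 235  ← median
  x=14 (U, w=55) cum 290
  x=14 (P, w=55) cum 345
⇒ x* = 9
y-coordinate, sorted with cumulative weight:
  y=0 (R, w=60) cum 60
  y=2 (Q, w=120) cum 180  ← median
  y=4 (P, w=55) cum 235
  y=5 (U, w=55) cum 290
  y=10 (S, w=40) cum 330
  y=12 (T, w=15) cum 345
⇒ y* = 2

(9, 2)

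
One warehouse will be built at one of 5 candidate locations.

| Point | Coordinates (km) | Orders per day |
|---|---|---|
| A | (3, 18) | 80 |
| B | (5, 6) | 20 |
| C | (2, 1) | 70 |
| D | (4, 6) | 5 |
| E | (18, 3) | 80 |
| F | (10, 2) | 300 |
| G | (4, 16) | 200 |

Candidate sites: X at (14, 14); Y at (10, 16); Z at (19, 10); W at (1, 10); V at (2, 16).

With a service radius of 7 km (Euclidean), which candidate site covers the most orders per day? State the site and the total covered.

V, covering 280

Coverage radius r = 7 km; a point is covered iff (Δx)²+(Δy)² ≤ 7² = 49.
  X (14, 14): covers {none} → 0
  Y (10, 16): covers {G} → 200
  Z (19, 10): covers {none} → 0
  W (1, 10): covers {B, D, G} → 225
  V (2, 16): covers {A, G} → 280
Maximum coverage at V: 280 orders per day.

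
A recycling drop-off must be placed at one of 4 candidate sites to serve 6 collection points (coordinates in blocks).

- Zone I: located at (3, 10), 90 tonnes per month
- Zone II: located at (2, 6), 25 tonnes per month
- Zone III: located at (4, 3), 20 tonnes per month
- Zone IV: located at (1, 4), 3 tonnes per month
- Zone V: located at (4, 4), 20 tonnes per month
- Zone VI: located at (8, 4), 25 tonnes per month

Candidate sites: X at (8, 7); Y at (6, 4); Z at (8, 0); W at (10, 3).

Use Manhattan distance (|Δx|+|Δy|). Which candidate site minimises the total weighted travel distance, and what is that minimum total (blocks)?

Total weighted distance at each candidate:
  X (8, 7): total = 1300
  Y (6, 4): total = 1125
  Z (8, 0): total = 2083
  W (10, 3): total = 1900
Minimum is at Y with total 1125 blocks.

Y, total 1125 blocks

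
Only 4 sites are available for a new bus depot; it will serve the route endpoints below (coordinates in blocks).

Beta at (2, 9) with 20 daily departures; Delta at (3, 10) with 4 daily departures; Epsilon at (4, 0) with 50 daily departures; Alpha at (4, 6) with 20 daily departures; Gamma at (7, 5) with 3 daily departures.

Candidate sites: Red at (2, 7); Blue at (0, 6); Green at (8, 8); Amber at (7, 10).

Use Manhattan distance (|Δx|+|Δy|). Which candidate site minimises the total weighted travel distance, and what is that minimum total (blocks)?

Total weighted distance at each candidate:
  Red (2, 7): total = 587
  Blue (0, 6): total = 732
  Green (8, 8): total = 900
  Amber (7, 10): total = 941
Minimum is at Red with total 587 blocks.

Red, total 587 blocks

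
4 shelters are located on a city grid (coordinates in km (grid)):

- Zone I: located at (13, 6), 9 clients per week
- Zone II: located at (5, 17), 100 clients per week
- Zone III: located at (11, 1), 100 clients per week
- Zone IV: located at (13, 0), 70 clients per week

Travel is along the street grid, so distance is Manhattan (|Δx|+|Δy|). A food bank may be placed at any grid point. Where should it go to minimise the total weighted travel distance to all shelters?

Manhattan distance separates: Σwᵢ(|x−xᵢ|+|y−yᵢ|) = Σwᵢ|x−xᵢ| + Σwᵢ|y−yᵢ|, so x and y are optimised independently as 1-D weighted medians.
Total weight W = 279; half = 139.5.
x-coordinate, sorted with cumulative weight:
  x=5 (Zone II, w=100) cum 100
  x=11 (Zone III, w=100) cum 200  ← median
  x=13 (Zone I, w=9) cum 209
  x=13 (Zone IV, w=70) cum 279
⇒ x* = 11
y-coordinate, sorted with cumulative weight:
  y=0 (Zone IV, w=70) cum 70
  y=1 (Zone III, w=100) cum 170  ← median
  y=6 (Zone I, w=9) cum 179
  y=17 (Zone II, w=100) cum 279
⇒ y* = 1

(11, 1)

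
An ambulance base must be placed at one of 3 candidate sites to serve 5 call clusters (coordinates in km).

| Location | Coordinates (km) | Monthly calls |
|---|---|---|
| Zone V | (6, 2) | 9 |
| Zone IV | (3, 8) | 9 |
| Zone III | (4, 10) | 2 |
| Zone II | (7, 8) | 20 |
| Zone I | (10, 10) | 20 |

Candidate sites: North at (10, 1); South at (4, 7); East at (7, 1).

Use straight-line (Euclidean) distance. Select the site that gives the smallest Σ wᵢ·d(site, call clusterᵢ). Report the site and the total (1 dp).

South, total 264.6 km

Total weighted distance at each candidate:
  North (10, 1): total = 480.2
  South (4, 7): total = 264.6
  East (7, 1): total = 434.0
Minimum is at South with total 264.6 km.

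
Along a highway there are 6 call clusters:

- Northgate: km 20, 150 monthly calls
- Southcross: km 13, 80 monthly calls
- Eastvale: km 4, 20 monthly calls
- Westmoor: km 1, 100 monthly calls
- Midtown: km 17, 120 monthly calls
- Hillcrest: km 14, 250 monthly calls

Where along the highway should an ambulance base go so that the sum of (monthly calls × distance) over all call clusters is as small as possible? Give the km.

For a sum of weighted absolute distances on a line, the optimum is the weighted median (not the mean). Total weight W = 720; half-weight = 360.
Sort by position and accumulate weight:
  km 1 (Westmoor, w=100) → cum 100
  km 4 (Eastvale, w=20) → cum 120
  km 13 (Southcross, w=80) → cum 200
  km 14 (Hillcrest, w=250) → cum 450  ≥ 360 → median here
  km 17 (Midtown, w=120) → cum 570
  km 20 (Northgate, w=150) → cum 720
Optimal location: km 14.

x = 14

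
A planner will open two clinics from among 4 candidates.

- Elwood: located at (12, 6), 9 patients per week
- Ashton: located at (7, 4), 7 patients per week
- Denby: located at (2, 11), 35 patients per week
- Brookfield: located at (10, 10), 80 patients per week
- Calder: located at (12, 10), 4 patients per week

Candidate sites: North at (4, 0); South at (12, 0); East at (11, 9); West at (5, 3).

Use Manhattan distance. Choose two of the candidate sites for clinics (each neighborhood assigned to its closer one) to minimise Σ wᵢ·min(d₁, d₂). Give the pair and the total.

{East, West}, total 610

Evaluate every pair (each demand assigned to the nearer of the two):
  {East, West}: total = 610
  {North, East}: total = 638
  {South, East}: total = 652
  {South, West}: total = 1460
  {North, West}: total = 1512
  {North, South}: total = 1558
Best pair: {East, West} with total 610.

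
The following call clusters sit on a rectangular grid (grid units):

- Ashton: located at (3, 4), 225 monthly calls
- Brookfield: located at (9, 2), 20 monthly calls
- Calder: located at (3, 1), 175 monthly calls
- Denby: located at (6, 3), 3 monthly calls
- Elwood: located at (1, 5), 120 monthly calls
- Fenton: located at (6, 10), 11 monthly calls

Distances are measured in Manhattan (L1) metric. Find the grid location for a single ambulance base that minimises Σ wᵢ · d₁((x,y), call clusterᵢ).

(3, 4)

Manhattan distance separates: Σwᵢ(|x−xᵢ|+|y−yᵢ|) = Σwᵢ|x−xᵢ| + Σwᵢ|y−yᵢ|, so x and y are optimised independently as 1-D weighted medians.
Total weight W = 554; half = 277.
x-coordinate, sorted with cumulative weight:
  x=1 (Elwood, w=120) cum 120
  x=3 (Ashton, w=225) cum 345  ← median
  x=3 (Calder, w=175) cum 520
  x=6 (Denby, w=3) cum 523
  x=6 (Fenton, w=11) cum 534
  x=9 (Brookfield, w=20) cum 554
⇒ x* = 3
y-coordinate, sorted with cumulative weight:
  y=1 (Calder, w=175) cum 175
  y=2 (Brookfield, w=20) cum 195
  y=3 (Denby, w=3) cum 198
  y=4 (Ashton, w=225) cum 423  ← median
  y=5 (Elwood, w=120) cum 543
  y=10 (Fenton, w=11) cum 554
⇒ y* = 4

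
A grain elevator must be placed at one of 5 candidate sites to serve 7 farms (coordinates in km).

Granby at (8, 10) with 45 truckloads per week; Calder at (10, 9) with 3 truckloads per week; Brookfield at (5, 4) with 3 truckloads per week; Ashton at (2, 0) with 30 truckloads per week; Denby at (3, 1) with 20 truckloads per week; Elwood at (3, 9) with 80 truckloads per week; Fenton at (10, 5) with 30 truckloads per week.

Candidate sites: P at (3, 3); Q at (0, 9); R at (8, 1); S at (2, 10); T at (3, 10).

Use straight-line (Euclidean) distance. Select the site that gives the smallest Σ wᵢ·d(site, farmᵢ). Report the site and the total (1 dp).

T, total 1084.8 km

Total weighted distance at each candidate:
  P (3, 3): total = 1254.7
  Q (0, 9): total = 1424.6
  R (8, 1): total = 1613.8
  S (2, 10): total = 1191.6
  T (3, 10): total = 1084.8
Minimum is at T with total 1084.8 km.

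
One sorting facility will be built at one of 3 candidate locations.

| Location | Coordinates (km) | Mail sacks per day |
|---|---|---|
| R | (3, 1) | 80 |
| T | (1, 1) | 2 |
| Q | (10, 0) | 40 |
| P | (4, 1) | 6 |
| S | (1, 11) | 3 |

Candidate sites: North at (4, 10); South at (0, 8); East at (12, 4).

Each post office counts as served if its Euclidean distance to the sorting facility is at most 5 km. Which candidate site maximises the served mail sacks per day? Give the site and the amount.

Coverage radius r = 5 km; a point is covered iff (Δx)²+(Δy)² ≤ 5² = 25.
  North (4, 10): covers {S} → 3
  South (0, 8): covers {S} → 3
  East (12, 4): covers {Q} → 40
Maximum coverage at East: 40 mail sacks per day.

East, covering 40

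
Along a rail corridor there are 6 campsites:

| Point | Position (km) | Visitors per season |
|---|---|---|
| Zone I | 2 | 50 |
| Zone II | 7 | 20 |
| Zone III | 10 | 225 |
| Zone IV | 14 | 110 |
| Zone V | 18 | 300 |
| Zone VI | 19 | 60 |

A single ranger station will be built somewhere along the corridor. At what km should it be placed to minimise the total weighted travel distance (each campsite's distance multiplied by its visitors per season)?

x = 14

For a sum of weighted absolute distances on a line, the optimum is the weighted median (not the mean). Total weight W = 765; half-weight = 382.5.
Sort by position and accumulate weight:
  km 2 (Zone I, w=50) → cum 50
  km 7 (Zone II, w=20) → cum 70
  km 10 (Zone III, w=225) → cum 295
  km 14 (Zone IV, w=110) → cum 405  ≥ 382.5 → median here
  km 18 (Zone V, w=300) → cum 705
  km 19 (Zone VI, w=60) → cum 765
Optimal location: km 14.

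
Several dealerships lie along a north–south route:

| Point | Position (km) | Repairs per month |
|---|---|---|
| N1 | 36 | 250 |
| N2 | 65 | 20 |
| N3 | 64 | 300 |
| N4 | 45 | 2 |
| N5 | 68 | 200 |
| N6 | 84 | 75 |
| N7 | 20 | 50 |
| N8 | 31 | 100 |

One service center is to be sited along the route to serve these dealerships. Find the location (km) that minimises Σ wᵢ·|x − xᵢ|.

For a sum of weighted absolute distances on a line, the optimum is the weighted median (not the mean). Total weight W = 997; half-weight = 498.5.
Sort by position and accumulate weight:
  km 20 (N7, w=50) → cum 50
  km 31 (N8, w=100) → cum 150
  km 36 (N1, w=250) → cum 400
  km 45 (N4, w=2) → cum 402
  km 64 (N3, w=300) → cum 702  ≥ 498.5 → median here
  km 65 (N2, w=20) → cum 722
  km 68 (N5, w=200) → cum 922
  km 84 (N6, w=75) → cum 997
Optimal location: km 64.

x = 64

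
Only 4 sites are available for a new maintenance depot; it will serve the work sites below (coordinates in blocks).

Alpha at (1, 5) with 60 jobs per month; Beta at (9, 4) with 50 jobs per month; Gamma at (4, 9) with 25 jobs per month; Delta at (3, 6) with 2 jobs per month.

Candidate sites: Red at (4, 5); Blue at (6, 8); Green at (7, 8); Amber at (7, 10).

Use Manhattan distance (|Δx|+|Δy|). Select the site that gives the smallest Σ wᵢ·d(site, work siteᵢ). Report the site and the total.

Total weighted distance at each candidate:
  Red (4, 5): total = 584
  Blue (6, 8): total = 915
  Green (7, 8): total = 952
  Amber (7, 10): total = 1176
Minimum is at Red with total 584 blocks.

Red, total 584 blocks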